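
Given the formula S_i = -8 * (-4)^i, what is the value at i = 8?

S_8 = -8 * (-4)^8 = -8 * 65536 = -524288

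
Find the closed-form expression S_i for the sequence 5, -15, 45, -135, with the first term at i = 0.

Check ratios: -15 / 5 = -3.0
Common ratio r = -3.
First term a = 5.
Formula: S_i = 5 * (-3)^i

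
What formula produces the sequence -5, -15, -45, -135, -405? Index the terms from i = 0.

Check ratios: -15 / -5 = 3.0
Common ratio r = 3.
First term a = -5.
Formula: S_i = -5 * 3^i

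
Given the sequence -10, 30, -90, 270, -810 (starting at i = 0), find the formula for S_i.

Check ratios: 30 / -10 = -3.0
Common ratio r = -3.
First term a = -10.
Formula: S_i = -10 * (-3)^i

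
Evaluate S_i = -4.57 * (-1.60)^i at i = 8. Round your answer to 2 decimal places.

S_8 = -4.57 * (-1.6)^8 ≈ -4.57 * 42.9497 ≈ -196.28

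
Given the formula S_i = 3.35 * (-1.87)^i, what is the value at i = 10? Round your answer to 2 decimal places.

S_10 = 3.35 * (-1.87)^10 ≈ 3.35 * 522.8969 ≈ 1751.7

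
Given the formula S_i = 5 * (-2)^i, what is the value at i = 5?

S_5 = 5 * (-2)^5 = 5 * -32 = -160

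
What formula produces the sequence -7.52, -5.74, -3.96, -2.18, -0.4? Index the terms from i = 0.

Check differences: -5.74 - -7.52 = 1.78
-3.96 - -5.74 = 1.78
Common difference d = 1.78.
First term a = -7.52.
Formula: S_i = -7.52 + 1.78*i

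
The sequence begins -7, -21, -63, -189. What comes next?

Ratios: -21 / -7 = 3.0
This is a geometric sequence with common ratio r = 3.
Next term = -189 * 3 = -567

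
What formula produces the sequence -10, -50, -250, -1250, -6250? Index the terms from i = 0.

Check ratios: -50 / -10 = 5.0
Common ratio r = 5.
First term a = -10.
Formula: S_i = -10 * 5^i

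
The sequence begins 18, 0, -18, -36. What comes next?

Differences: 0 - 18 = -18
This is an arithmetic sequence with common difference d = -18.
Next term = -36 + -18 = -54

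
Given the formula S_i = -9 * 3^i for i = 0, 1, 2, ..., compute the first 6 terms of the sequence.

This is a geometric sequence.
i=0: S_0 = -9 * 3^0 = -9
i=1: S_1 = -9 * 3^1 = -27
i=2: S_2 = -9 * 3^2 = -81
i=3: S_3 = -9 * 3^3 = -243
i=4: S_4 = -9 * 3^4 = -729
i=5: S_5 = -9 * 3^5 = -2187
The first 6 terms are: [-9, -27, -81, -243, -729, -2187]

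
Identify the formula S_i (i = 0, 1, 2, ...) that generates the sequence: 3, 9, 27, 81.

Check ratios: 9 / 3 = 3.0
Common ratio r = 3.
First term a = 3.
Formula: S_i = 3 * 3^i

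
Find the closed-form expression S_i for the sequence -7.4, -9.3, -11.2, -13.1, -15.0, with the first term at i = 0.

Check differences: -9.3 - -7.4 = -1.9
-11.2 - -9.3 = -1.9
Common difference d = -1.9.
First term a = -7.4.
Formula: S_i = -7.40 - 1.90*i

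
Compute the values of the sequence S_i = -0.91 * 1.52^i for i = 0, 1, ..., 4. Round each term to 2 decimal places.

This is a geometric sequence.
i=0: S_0 = -0.91 * 1.52^0 = -0.91
i=1: S_1 = -0.91 * 1.52^1 ≈ -1.38
i=2: S_2 = -0.91 * 1.52^2 ≈ -2.1
i=3: S_3 = -0.91 * 1.52^3 ≈ -3.2
i=4: S_4 = -0.91 * 1.52^4 ≈ -4.86
The first 5 terms are: [-0.91, -1.38, -2.1, -3.2, -4.86]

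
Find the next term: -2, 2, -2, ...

Ratios: 2 / -2 = -1.0
This is a geometric sequence with common ratio r = -1.
Next term = -2 * -1 = 2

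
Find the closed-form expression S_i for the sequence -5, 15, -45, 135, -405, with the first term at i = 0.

Check ratios: 15 / -5 = -3.0
Common ratio r = -3.
First term a = -5.
Formula: S_i = -5 * (-3)^i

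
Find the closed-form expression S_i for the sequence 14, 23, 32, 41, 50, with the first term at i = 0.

Check differences: 23 - 14 = 9
32 - 23 = 9
Common difference d = 9.
First term a = 14.
Formula: S_i = 14 + 9*i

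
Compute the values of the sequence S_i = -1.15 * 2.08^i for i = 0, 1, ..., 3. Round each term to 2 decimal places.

This is a geometric sequence.
i=0: S_0 = -1.15 * 2.08^0 = -1.15
i=1: S_1 = -1.15 * 2.08^1 ≈ -2.39
i=2: S_2 = -1.15 * 2.08^2 ≈ -4.98
i=3: S_3 = -1.15 * 2.08^3 ≈ -10.35
The first 4 terms are: [-1.15, -2.39, -4.98, -10.35]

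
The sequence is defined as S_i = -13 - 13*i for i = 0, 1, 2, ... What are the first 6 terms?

This is an arithmetic sequence.
i=0: S_0 = -13 + -13*0 = -13
i=1: S_1 = -13 + -13*1 = -26
i=2: S_2 = -13 + -13*2 = -39
i=3: S_3 = -13 + -13*3 = -52
i=4: S_4 = -13 + -13*4 = -65
i=5: S_5 = -13 + -13*5 = -78
The first 6 terms are: [-13, -26, -39, -52, -65, -78]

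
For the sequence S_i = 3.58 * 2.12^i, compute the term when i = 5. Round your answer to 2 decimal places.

S_5 = 3.58 * 2.12^5 ≈ 3.58 * 42.8232 ≈ 153.31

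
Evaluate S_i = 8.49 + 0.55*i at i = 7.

S_7 = 8.49 + 0.55*7 = 8.49 + 3.85 = 12.34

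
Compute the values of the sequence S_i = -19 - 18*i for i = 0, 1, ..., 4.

This is an arithmetic sequence.
i=0: S_0 = -19 + -18*0 = -19
i=1: S_1 = -19 + -18*1 = -37
i=2: S_2 = -19 + -18*2 = -55
i=3: S_3 = -19 + -18*3 = -73
i=4: S_4 = -19 + -18*4 = -91
The first 5 terms are: [-19, -37, -55, -73, -91]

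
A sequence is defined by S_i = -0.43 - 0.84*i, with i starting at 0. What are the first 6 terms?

This is an arithmetic sequence.
i=0: S_0 = -0.43 + -0.84*0 = -0.43
i=1: S_1 = -0.43 + -0.84*1 = -1.27
i=2: S_2 = -0.43 + -0.84*2 = -2.11
i=3: S_3 = -0.43 + -0.84*3 = -2.95
i=4: S_4 = -0.43 + -0.84*4 = -3.79
i=5: S_5 = -0.43 + -0.84*5 = -4.63
The first 6 terms are: [-0.43, -1.27, -2.11, -2.95, -3.79, -4.63]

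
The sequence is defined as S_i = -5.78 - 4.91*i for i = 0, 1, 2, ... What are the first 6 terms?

This is an arithmetic sequence.
i=0: S_0 = -5.78 + -4.91*0 = -5.78
i=1: S_1 = -5.78 + -4.91*1 = -10.69
i=2: S_2 = -5.78 + -4.91*2 = -15.6
i=3: S_3 = -5.78 + -4.91*3 = -20.51
i=4: S_4 = -5.78 + -4.91*4 = -25.42
i=5: S_5 = -5.78 + -4.91*5 = -30.33
The first 6 terms are: [-5.78, -10.69, -15.6, -20.51, -25.42, -30.33]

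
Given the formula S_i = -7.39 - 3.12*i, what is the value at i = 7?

S_7 = -7.39 + -3.12*7 = -7.39 + -21.84 = -29.23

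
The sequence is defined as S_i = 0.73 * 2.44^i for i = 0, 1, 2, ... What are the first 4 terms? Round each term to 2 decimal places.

This is a geometric sequence.
i=0: S_0 = 0.73 * 2.44^0 = 0.73
i=1: S_1 = 0.73 * 2.44^1 ≈ 1.78
i=2: S_2 = 0.73 * 2.44^2 ≈ 4.35
i=3: S_3 = 0.73 * 2.44^3 ≈ 10.6
The first 4 terms are: [0.73, 1.78, 4.35, 10.6]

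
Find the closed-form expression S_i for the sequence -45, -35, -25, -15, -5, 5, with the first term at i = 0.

Check differences: -35 - -45 = 10
-25 - -35 = 10
Common difference d = 10.
First term a = -45.
Formula: S_i = -45 + 10*i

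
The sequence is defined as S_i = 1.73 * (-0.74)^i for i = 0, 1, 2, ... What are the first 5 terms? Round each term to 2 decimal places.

This is a geometric sequence.
i=0: S_0 = 1.73 * (-0.74)^0 = 1.73
i=1: S_1 = 1.73 * (-0.74)^1 ≈ -1.28
i=2: S_2 = 1.73 * (-0.74)^2 ≈ 0.95
i=3: S_3 = 1.73 * (-0.74)^3 ≈ -0.7
i=4: S_4 = 1.73 * (-0.74)^4 ≈ 0.52
The first 5 terms are: [1.73, -1.28, 0.95, -0.7, 0.52]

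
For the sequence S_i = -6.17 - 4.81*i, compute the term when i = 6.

S_6 = -6.17 + -4.81*6 = -6.17 + -28.86 = -35.03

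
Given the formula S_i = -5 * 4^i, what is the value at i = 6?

S_6 = -5 * 4^6 = -5 * 4096 = -20480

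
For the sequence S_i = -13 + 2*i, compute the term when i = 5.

S_5 = -13 + 2*5 = -13 + 10 = -3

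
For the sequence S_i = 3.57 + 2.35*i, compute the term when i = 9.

S_9 = 3.57 + 2.35*9 = 3.57 + 21.15 = 24.72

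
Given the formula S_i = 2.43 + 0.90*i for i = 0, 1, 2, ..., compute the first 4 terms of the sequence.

This is an arithmetic sequence.
i=0: S_0 = 2.43 + 0.9*0 = 2.43
i=1: S_1 = 2.43 + 0.9*1 = 3.33
i=2: S_2 = 2.43 + 0.9*2 = 4.23
i=3: S_3 = 2.43 + 0.9*3 = 5.13
The first 4 terms are: [2.43, 3.33, 4.23, 5.13]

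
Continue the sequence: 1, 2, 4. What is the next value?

Ratios: 2 / 1 = 2.0
This is a geometric sequence with common ratio r = 2.
Next term = 4 * 2 = 8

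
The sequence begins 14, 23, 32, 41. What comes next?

Differences: 23 - 14 = 9
This is an arithmetic sequence with common difference d = 9.
Next term = 41 + 9 = 50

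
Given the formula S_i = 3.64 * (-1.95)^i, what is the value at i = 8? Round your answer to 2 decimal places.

S_8 = 3.64 * (-1.95)^8 ≈ 3.64 * 209.0629 ≈ 760.99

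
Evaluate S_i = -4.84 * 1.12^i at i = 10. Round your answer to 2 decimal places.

S_10 = -4.84 * 1.12^10 ≈ -4.84 * 3.1058 ≈ -15.03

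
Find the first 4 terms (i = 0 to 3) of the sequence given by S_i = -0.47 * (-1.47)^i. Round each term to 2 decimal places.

This is a geometric sequence.
i=0: S_0 = -0.47 * (-1.47)^0 = -0.47
i=1: S_1 = -0.47 * (-1.47)^1 ≈ 0.69
i=2: S_2 = -0.47 * (-1.47)^2 ≈ -1.02
i=3: S_3 = -0.47 * (-1.47)^3 ≈ 1.49
The first 4 terms are: [-0.47, 0.69, -1.02, 1.49]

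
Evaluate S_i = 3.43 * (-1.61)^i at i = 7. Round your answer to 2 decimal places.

S_7 = 3.43 * (-1.61)^7 ≈ 3.43 * -28.0402 ≈ -96.18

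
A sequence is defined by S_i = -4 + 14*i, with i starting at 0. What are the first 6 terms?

This is an arithmetic sequence.
i=0: S_0 = -4 + 14*0 = -4
i=1: S_1 = -4 + 14*1 = 10
i=2: S_2 = -4 + 14*2 = 24
i=3: S_3 = -4 + 14*3 = 38
i=4: S_4 = -4 + 14*4 = 52
i=5: S_5 = -4 + 14*5 = 66
The first 6 terms are: [-4, 10, 24, 38, 52, 66]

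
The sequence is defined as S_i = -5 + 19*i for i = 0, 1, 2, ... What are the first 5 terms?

This is an arithmetic sequence.
i=0: S_0 = -5 + 19*0 = -5
i=1: S_1 = -5 + 19*1 = 14
i=2: S_2 = -5 + 19*2 = 33
i=3: S_3 = -5 + 19*3 = 52
i=4: S_4 = -5 + 19*4 = 71
The first 5 terms are: [-5, 14, 33, 52, 71]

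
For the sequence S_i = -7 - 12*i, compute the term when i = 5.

S_5 = -7 + -12*5 = -7 + -60 = -67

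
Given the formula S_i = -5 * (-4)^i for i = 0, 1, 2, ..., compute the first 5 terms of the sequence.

This is a geometric sequence.
i=0: S_0 = -5 * (-4)^0 = -5
i=1: S_1 = -5 * (-4)^1 = 20
i=2: S_2 = -5 * (-4)^2 = -80
i=3: S_3 = -5 * (-4)^3 = 320
i=4: S_4 = -5 * (-4)^4 = -1280
The first 5 terms are: [-5, 20, -80, 320, -1280]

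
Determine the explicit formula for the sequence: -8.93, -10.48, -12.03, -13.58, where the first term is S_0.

Check differences: -10.48 - -8.93 = -1.55
-12.03 - -10.48 = -1.55
Common difference d = -1.55.
First term a = -8.93.
Formula: S_i = -8.93 - 1.55*i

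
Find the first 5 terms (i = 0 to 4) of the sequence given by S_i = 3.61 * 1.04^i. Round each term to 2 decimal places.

This is a geometric sequence.
i=0: S_0 = 3.61 * 1.04^0 = 3.61
i=1: S_1 = 3.61 * 1.04^1 ≈ 3.75
i=2: S_2 = 3.61 * 1.04^2 ≈ 3.9
i=3: S_3 = 3.61 * 1.04^3 ≈ 4.06
i=4: S_4 = 3.61 * 1.04^4 ≈ 4.22
The first 5 terms are: [3.61, 3.75, 3.9, 4.06, 4.22]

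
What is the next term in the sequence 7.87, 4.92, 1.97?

Differences: 4.92 - 7.87 = -2.95
This is an arithmetic sequence with common difference d = -2.95.
Next term = 1.97 + -2.95 = -0.98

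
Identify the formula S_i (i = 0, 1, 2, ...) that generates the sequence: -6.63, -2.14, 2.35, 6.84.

Check differences: -2.14 - -6.63 = 4.49
2.35 - -2.14 = 4.49
Common difference d = 4.49.
First term a = -6.63.
Formula: S_i = -6.63 + 4.49*i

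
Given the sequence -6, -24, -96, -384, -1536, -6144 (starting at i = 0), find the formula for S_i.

Check ratios: -24 / -6 = 4.0
Common ratio r = 4.
First term a = -6.
Formula: S_i = -6 * 4^i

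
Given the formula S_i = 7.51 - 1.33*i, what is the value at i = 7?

S_7 = 7.51 + -1.33*7 = 7.51 + -9.31 = -1.8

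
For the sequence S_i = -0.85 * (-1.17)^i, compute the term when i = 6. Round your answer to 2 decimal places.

S_6 = -0.85 * (-1.17)^6 ≈ -0.85 * 2.5652 ≈ -2.18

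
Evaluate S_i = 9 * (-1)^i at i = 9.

S_9 = 9 * (-1)^9 = 9 * -1 = -9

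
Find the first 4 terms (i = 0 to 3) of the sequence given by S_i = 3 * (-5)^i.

This is a geometric sequence.
i=0: S_0 = 3 * (-5)^0 = 3
i=1: S_1 = 3 * (-5)^1 = -15
i=2: S_2 = 3 * (-5)^2 = 75
i=3: S_3 = 3 * (-5)^3 = -375
The first 4 terms are: [3, -15, 75, -375]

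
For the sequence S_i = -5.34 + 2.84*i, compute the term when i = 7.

S_7 = -5.34 + 2.84*7 = -5.34 + 19.88 = 14.54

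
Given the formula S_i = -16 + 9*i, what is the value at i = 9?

S_9 = -16 + 9*9 = -16 + 81 = 65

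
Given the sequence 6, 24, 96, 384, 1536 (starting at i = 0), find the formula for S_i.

Check ratios: 24 / 6 = 4.0
Common ratio r = 4.
First term a = 6.
Formula: S_i = 6 * 4^i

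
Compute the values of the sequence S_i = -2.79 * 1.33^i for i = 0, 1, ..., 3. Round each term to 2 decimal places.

This is a geometric sequence.
i=0: S_0 = -2.79 * 1.33^0 = -2.79
i=1: S_1 = -2.79 * 1.33^1 ≈ -3.71
i=2: S_2 = -2.79 * 1.33^2 ≈ -4.94
i=3: S_3 = -2.79 * 1.33^3 ≈ -6.56
The first 4 terms are: [-2.79, -3.71, -4.94, -6.56]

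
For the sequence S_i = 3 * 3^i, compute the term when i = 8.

S_8 = 3 * 3^8 = 3 * 6561 = 19683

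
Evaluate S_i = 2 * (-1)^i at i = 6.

S_6 = 2 * (-1)^6 = 2 * 1 = 2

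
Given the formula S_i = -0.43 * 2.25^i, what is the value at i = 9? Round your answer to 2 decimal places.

S_9 = -0.43 * 2.25^9 ≈ -0.43 * 1477.8919 ≈ -635.49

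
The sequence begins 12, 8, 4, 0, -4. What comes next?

Differences: 8 - 12 = -4
This is an arithmetic sequence with common difference d = -4.
Next term = -4 + -4 = -8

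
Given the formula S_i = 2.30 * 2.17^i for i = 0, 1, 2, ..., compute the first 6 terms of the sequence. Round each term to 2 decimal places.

This is a geometric sequence.
i=0: S_0 = 2.3 * 2.17^0 = 2.3
i=1: S_1 = 2.3 * 2.17^1 ≈ 4.99
i=2: S_2 = 2.3 * 2.17^2 ≈ 10.83
i=3: S_3 = 2.3 * 2.17^3 ≈ 23.5
i=4: S_4 = 2.3 * 2.17^4 ≈ 51.0
i=5: S_5 = 2.3 * 2.17^5 ≈ 110.67
The first 6 terms are: [2.3, 4.99, 10.83, 23.5, 51.0, 110.67]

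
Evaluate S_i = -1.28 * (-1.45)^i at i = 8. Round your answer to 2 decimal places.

S_8 = -1.28 * (-1.45)^8 ≈ -1.28 * 19.5409 ≈ -25.01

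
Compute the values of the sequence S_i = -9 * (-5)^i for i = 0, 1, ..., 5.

This is a geometric sequence.
i=0: S_0 = -9 * (-5)^0 = -9
i=1: S_1 = -9 * (-5)^1 = 45
i=2: S_2 = -9 * (-5)^2 = -225
i=3: S_3 = -9 * (-5)^3 = 1125
i=4: S_4 = -9 * (-5)^4 = -5625
i=5: S_5 = -9 * (-5)^5 = 28125
The first 6 terms are: [-9, 45, -225, 1125, -5625, 28125]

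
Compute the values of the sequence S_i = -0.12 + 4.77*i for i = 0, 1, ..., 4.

This is an arithmetic sequence.
i=0: S_0 = -0.12 + 4.77*0 = -0.12
i=1: S_1 = -0.12 + 4.77*1 = 4.65
i=2: S_2 = -0.12 + 4.77*2 = 9.42
i=3: S_3 = -0.12 + 4.77*3 = 14.19
i=4: S_4 = -0.12 + 4.77*4 = 18.96
The first 5 terms are: [-0.12, 4.65, 9.42, 14.19, 18.96]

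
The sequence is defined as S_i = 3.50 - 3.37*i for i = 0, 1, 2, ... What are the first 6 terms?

This is an arithmetic sequence.
i=0: S_0 = 3.5 + -3.37*0 = 3.5
i=1: S_1 = 3.5 + -3.37*1 = 0.13
i=2: S_2 = 3.5 + -3.37*2 = -3.24
i=3: S_3 = 3.5 + -3.37*3 = -6.61
i=4: S_4 = 3.5 + -3.37*4 = -9.98
i=5: S_5 = 3.5 + -3.37*5 = -13.35
The first 6 terms are: [3.5, 0.13, -3.24, -6.61, -9.98, -13.35]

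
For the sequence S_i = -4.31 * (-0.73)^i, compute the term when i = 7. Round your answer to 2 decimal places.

S_7 = -4.31 * (-0.73)^7 ≈ -4.31 * -0.1105 ≈ 0.48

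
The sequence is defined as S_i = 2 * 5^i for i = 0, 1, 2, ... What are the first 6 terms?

This is a geometric sequence.
i=0: S_0 = 2 * 5^0 = 2
i=1: S_1 = 2 * 5^1 = 10
i=2: S_2 = 2 * 5^2 = 50
i=3: S_3 = 2 * 5^3 = 250
i=4: S_4 = 2 * 5^4 = 1250
i=5: S_5 = 2 * 5^5 = 6250
The first 6 terms are: [2, 10, 50, 250, 1250, 6250]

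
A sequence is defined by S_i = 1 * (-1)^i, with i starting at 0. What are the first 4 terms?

This is a geometric sequence.
i=0: S_0 = 1 * (-1)^0 = 1
i=1: S_1 = 1 * (-1)^1 = -1
i=2: S_2 = 1 * (-1)^2 = 1
i=3: S_3 = 1 * (-1)^3 = -1
The first 4 terms are: [1, -1, 1, -1]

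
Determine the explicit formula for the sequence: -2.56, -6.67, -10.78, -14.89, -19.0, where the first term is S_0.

Check differences: -6.67 - -2.56 = -4.11
-10.78 - -6.67 = -4.11
Common difference d = -4.11.
First term a = -2.56.
Formula: S_i = -2.56 - 4.11*i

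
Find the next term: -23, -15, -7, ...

Differences: -15 - -23 = 8
This is an arithmetic sequence with common difference d = 8.
Next term = -7 + 8 = 1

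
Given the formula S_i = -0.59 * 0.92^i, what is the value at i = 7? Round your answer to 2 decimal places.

S_7 = -0.59 * 0.92^7 ≈ -0.59 * 0.5578 ≈ -0.33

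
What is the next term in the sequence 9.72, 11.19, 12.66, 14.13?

Differences: 11.19 - 9.72 = 1.47
This is an arithmetic sequence with common difference d = 1.47.
Next term = 14.13 + 1.47 = 15.6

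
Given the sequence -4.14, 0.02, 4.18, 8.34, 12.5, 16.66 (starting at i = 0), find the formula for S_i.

Check differences: 0.02 - -4.14 = 4.16
4.18 - 0.02 = 4.16
Common difference d = 4.16.
First term a = -4.14.
Formula: S_i = -4.14 + 4.16*i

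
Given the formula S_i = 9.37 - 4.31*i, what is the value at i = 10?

S_10 = 9.37 + -4.31*10 = 9.37 + -43.1 = -33.73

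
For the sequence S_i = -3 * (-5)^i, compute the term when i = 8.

S_8 = -3 * (-5)^8 = -3 * 390625 = -1171875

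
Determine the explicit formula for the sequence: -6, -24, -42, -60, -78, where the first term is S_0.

Check differences: -24 - -6 = -18
-42 - -24 = -18
Common difference d = -18.
First term a = -6.
Formula: S_i = -6 - 18*i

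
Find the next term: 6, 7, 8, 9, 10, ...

Differences: 7 - 6 = 1
This is an arithmetic sequence with common difference d = 1.
Next term = 10 + 1 = 11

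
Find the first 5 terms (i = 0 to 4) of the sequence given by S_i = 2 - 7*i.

This is an arithmetic sequence.
i=0: S_0 = 2 + -7*0 = 2
i=1: S_1 = 2 + -7*1 = -5
i=2: S_2 = 2 + -7*2 = -12
i=3: S_3 = 2 + -7*3 = -19
i=4: S_4 = 2 + -7*4 = -26
The first 5 terms are: [2, -5, -12, -19, -26]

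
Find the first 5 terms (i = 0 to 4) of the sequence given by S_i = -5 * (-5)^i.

This is a geometric sequence.
i=0: S_0 = -5 * (-5)^0 = -5
i=1: S_1 = -5 * (-5)^1 = 25
i=2: S_2 = -5 * (-5)^2 = -125
i=3: S_3 = -5 * (-5)^3 = 625
i=4: S_4 = -5 * (-5)^4 = -3125
The first 5 terms are: [-5, 25, -125, 625, -3125]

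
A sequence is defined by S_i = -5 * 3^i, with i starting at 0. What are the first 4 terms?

This is a geometric sequence.
i=0: S_0 = -5 * 3^0 = -5
i=1: S_1 = -5 * 3^1 = -15
i=2: S_2 = -5 * 3^2 = -45
i=3: S_3 = -5 * 3^3 = -135
The first 4 terms are: [-5, -15, -45, -135]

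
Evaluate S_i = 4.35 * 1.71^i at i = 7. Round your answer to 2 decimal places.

S_7 = 4.35 * 1.71^7 ≈ 4.35 * 42.7536 ≈ 185.98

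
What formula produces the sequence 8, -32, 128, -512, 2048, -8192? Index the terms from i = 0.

Check ratios: -32 / 8 = -4.0
Common ratio r = -4.
First term a = 8.
Formula: S_i = 8 * (-4)^i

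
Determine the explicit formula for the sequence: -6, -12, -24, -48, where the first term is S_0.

Check ratios: -12 / -6 = 2.0
Common ratio r = 2.
First term a = -6.
Formula: S_i = -6 * 2^i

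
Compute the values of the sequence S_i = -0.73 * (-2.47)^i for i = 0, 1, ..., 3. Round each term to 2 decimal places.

This is a geometric sequence.
i=0: S_0 = -0.73 * (-2.47)^0 = -0.73
i=1: S_1 = -0.73 * (-2.47)^1 ≈ 1.8
i=2: S_2 = -0.73 * (-2.47)^2 ≈ -4.45
i=3: S_3 = -0.73 * (-2.47)^3 ≈ 11.0
The first 4 terms are: [-0.73, 1.8, -4.45, 11.0]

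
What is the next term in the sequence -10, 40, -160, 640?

Ratios: 40 / -10 = -4.0
This is a geometric sequence with common ratio r = -4.
Next term = 640 * -4 = -2560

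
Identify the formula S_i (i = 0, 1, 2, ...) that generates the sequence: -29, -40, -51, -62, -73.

Check differences: -40 - -29 = -11
-51 - -40 = -11
Common difference d = -11.
First term a = -29.
Formula: S_i = -29 - 11*i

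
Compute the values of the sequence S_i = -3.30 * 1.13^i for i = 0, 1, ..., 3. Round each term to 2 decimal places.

This is a geometric sequence.
i=0: S_0 = -3.3 * 1.13^0 = -3.3
i=1: S_1 = -3.3 * 1.13^1 ≈ -3.73
i=2: S_2 = -3.3 * 1.13^2 ≈ -4.21
i=3: S_3 = -3.3 * 1.13^3 ≈ -4.76
The first 4 terms are: [-3.3, -3.73, -4.21, -4.76]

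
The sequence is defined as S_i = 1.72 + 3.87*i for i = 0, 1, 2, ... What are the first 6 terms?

This is an arithmetic sequence.
i=0: S_0 = 1.72 + 3.87*0 = 1.72
i=1: S_1 = 1.72 + 3.87*1 = 5.59
i=2: S_2 = 1.72 + 3.87*2 = 9.46
i=3: S_3 = 1.72 + 3.87*3 = 13.33
i=4: S_4 = 1.72 + 3.87*4 = 17.2
i=5: S_5 = 1.72 + 3.87*5 = 21.07
The first 6 terms are: [1.72, 5.59, 9.46, 13.33, 17.2, 21.07]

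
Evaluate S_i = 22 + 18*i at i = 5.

S_5 = 22 + 18*5 = 22 + 90 = 112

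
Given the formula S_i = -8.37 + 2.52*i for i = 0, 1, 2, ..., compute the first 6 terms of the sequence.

This is an arithmetic sequence.
i=0: S_0 = -8.37 + 2.52*0 = -8.37
i=1: S_1 = -8.37 + 2.52*1 = -5.85
i=2: S_2 = -8.37 + 2.52*2 = -3.33
i=3: S_3 = -8.37 + 2.52*3 = -0.81
i=4: S_4 = -8.37 + 2.52*4 = 1.71
i=5: S_5 = -8.37 + 2.52*5 = 4.23
The first 6 terms are: [-8.37, -5.85, -3.33, -0.81, 1.71, 4.23]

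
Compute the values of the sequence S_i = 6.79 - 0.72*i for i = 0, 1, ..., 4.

This is an arithmetic sequence.
i=0: S_0 = 6.79 + -0.72*0 = 6.79
i=1: S_1 = 6.79 + -0.72*1 = 6.07
i=2: S_2 = 6.79 + -0.72*2 = 5.35
i=3: S_3 = 6.79 + -0.72*3 = 4.63
i=4: S_4 = 6.79 + -0.72*4 = 3.91
The first 5 terms are: [6.79, 6.07, 5.35, 4.63, 3.91]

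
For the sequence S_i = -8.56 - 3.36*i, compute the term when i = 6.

S_6 = -8.56 + -3.36*6 = -8.56 + -20.16 = -28.72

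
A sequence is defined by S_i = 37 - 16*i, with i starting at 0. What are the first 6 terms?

This is an arithmetic sequence.
i=0: S_0 = 37 + -16*0 = 37
i=1: S_1 = 37 + -16*1 = 21
i=2: S_2 = 37 + -16*2 = 5
i=3: S_3 = 37 + -16*3 = -11
i=4: S_4 = 37 + -16*4 = -27
i=5: S_5 = 37 + -16*5 = -43
The first 6 terms are: [37, 21, 5, -11, -27, -43]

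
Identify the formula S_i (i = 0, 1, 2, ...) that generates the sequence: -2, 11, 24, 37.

Check differences: 11 - -2 = 13
24 - 11 = 13
Common difference d = 13.
First term a = -2.
Formula: S_i = -2 + 13*i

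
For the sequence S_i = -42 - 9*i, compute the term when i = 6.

S_6 = -42 + -9*6 = -42 + -54 = -96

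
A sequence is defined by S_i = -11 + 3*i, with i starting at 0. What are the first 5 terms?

This is an arithmetic sequence.
i=0: S_0 = -11 + 3*0 = -11
i=1: S_1 = -11 + 3*1 = -8
i=2: S_2 = -11 + 3*2 = -5
i=3: S_3 = -11 + 3*3 = -2
i=4: S_4 = -11 + 3*4 = 1
The first 5 terms are: [-11, -8, -5, -2, 1]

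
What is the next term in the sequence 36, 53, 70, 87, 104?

Differences: 53 - 36 = 17
This is an arithmetic sequence with common difference d = 17.
Next term = 104 + 17 = 121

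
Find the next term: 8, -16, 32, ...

Ratios: -16 / 8 = -2.0
This is a geometric sequence with common ratio r = -2.
Next term = 32 * -2 = -64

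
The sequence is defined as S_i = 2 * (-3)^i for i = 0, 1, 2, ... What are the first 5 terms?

This is a geometric sequence.
i=0: S_0 = 2 * (-3)^0 = 2
i=1: S_1 = 2 * (-3)^1 = -6
i=2: S_2 = 2 * (-3)^2 = 18
i=3: S_3 = 2 * (-3)^3 = -54
i=4: S_4 = 2 * (-3)^4 = 162
The first 5 terms are: [2, -6, 18, -54, 162]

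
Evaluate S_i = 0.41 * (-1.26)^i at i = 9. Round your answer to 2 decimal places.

S_9 = 0.41 * (-1.26)^9 ≈ 0.41 * -8.0045 ≈ -3.28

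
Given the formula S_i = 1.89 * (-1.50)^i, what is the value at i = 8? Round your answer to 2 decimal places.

S_8 = 1.89 * (-1.5)^8 ≈ 1.89 * 25.6289 ≈ 48.44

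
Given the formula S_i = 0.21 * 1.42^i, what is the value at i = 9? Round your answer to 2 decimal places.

S_9 = 0.21 * 1.42^9 ≈ 0.21 * 23.4744 ≈ 4.93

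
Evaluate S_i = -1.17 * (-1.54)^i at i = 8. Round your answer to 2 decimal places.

S_8 = -1.17 * (-1.54)^8 ≈ -1.17 * 31.6348 ≈ -37.01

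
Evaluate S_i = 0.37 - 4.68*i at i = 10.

S_10 = 0.37 + -4.68*10 = 0.37 + -46.8 = -46.43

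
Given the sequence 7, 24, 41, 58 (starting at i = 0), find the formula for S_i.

Check differences: 24 - 7 = 17
41 - 24 = 17
Common difference d = 17.
First term a = 7.
Formula: S_i = 7 + 17*i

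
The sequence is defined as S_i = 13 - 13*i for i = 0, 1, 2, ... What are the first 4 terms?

This is an arithmetic sequence.
i=0: S_0 = 13 + -13*0 = 13
i=1: S_1 = 13 + -13*1 = 0
i=2: S_2 = 13 + -13*2 = -13
i=3: S_3 = 13 + -13*3 = -26
The first 4 terms are: [13, 0, -13, -26]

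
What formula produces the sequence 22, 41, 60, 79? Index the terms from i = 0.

Check differences: 41 - 22 = 19
60 - 41 = 19
Common difference d = 19.
First term a = 22.
Formula: S_i = 22 + 19*i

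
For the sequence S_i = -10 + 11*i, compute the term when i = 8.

S_8 = -10 + 11*8 = -10 + 88 = 78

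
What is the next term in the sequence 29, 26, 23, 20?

Differences: 26 - 29 = -3
This is an arithmetic sequence with common difference d = -3.
Next term = 20 + -3 = 17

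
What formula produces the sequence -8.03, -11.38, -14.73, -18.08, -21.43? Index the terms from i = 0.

Check differences: -11.38 - -8.03 = -3.35
-14.73 - -11.38 = -3.35
Common difference d = -3.35.
First term a = -8.03.
Formula: S_i = -8.03 - 3.35*i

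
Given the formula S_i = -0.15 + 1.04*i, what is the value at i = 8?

S_8 = -0.15 + 1.04*8 = -0.15 + 8.32 = 8.17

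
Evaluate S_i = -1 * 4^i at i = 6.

S_6 = -1 * 4^6 = -1 * 4096 = -4096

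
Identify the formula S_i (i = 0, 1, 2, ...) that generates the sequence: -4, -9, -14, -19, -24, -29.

Check differences: -9 - -4 = -5
-14 - -9 = -5
Common difference d = -5.
First term a = -4.
Formula: S_i = -4 - 5*i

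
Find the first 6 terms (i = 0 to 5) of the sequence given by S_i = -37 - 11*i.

This is an arithmetic sequence.
i=0: S_0 = -37 + -11*0 = -37
i=1: S_1 = -37 + -11*1 = -48
i=2: S_2 = -37 + -11*2 = -59
i=3: S_3 = -37 + -11*3 = -70
i=4: S_4 = -37 + -11*4 = -81
i=5: S_5 = -37 + -11*5 = -92
The first 6 terms are: [-37, -48, -59, -70, -81, -92]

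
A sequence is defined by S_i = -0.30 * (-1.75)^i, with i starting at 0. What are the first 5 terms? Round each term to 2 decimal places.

This is a geometric sequence.
i=0: S_0 = -0.3 * (-1.75)^0 = -0.3
i=1: S_1 = -0.3 * (-1.75)^1 ≈ 0.53
i=2: S_2 = -0.3 * (-1.75)^2 ≈ -0.92
i=3: S_3 = -0.3 * (-1.75)^3 ≈ 1.61
i=4: S_4 = -0.3 * (-1.75)^4 ≈ -2.81
The first 5 terms are: [-0.3, 0.53, -0.92, 1.61, -2.81]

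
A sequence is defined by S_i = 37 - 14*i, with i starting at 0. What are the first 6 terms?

This is an arithmetic sequence.
i=0: S_0 = 37 + -14*0 = 37
i=1: S_1 = 37 + -14*1 = 23
i=2: S_2 = 37 + -14*2 = 9
i=3: S_3 = 37 + -14*3 = -5
i=4: S_4 = 37 + -14*4 = -19
i=5: S_5 = 37 + -14*5 = -33
The first 6 terms are: [37, 23, 9, -5, -19, -33]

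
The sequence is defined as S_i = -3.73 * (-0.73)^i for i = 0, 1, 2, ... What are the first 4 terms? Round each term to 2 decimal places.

This is a geometric sequence.
i=0: S_0 = -3.73 * (-0.73)^0 = -3.73
i=1: S_1 = -3.73 * (-0.73)^1 ≈ 2.72
i=2: S_2 = -3.73 * (-0.73)^2 ≈ -1.99
i=3: S_3 = -3.73 * (-0.73)^3 ≈ 1.45
The first 4 terms are: [-3.73, 2.72, -1.99, 1.45]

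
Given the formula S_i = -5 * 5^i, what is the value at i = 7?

S_7 = -5 * 5^7 = -5 * 78125 = -390625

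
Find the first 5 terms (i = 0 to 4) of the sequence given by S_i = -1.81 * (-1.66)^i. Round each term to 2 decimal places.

This is a geometric sequence.
i=0: S_0 = -1.81 * (-1.66)^0 = -1.81
i=1: S_1 = -1.81 * (-1.66)^1 ≈ 3.0
i=2: S_2 = -1.81 * (-1.66)^2 ≈ -4.99
i=3: S_3 = -1.81 * (-1.66)^3 ≈ 8.28
i=4: S_4 = -1.81 * (-1.66)^4 ≈ -13.74
The first 5 terms are: [-1.81, 3.0, -4.99, 8.28, -13.74]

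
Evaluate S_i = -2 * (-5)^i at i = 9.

S_9 = -2 * (-5)^9 = -2 * -1953125 = 3906250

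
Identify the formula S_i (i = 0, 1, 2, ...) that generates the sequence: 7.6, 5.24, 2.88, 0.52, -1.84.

Check differences: 5.24 - 7.6 = -2.36
2.88 - 5.24 = -2.36
Common difference d = -2.36.
First term a = 7.6.
Formula: S_i = 7.60 - 2.36*i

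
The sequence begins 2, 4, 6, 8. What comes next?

Differences: 4 - 2 = 2
This is an arithmetic sequence with common difference d = 2.
Next term = 8 + 2 = 10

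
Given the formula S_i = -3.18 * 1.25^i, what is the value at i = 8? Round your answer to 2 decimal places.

S_8 = -3.18 * 1.25^8 ≈ -3.18 * 5.9605 ≈ -18.95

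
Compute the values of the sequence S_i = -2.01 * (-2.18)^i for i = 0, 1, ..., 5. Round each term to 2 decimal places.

This is a geometric sequence.
i=0: S_0 = -2.01 * (-2.18)^0 = -2.01
i=1: S_1 = -2.01 * (-2.18)^1 ≈ 4.38
i=2: S_2 = -2.01 * (-2.18)^2 ≈ -9.55
i=3: S_3 = -2.01 * (-2.18)^3 ≈ 20.82
i=4: S_4 = -2.01 * (-2.18)^4 ≈ -45.4
i=5: S_5 = -2.01 * (-2.18)^5 ≈ 98.96
The first 6 terms are: [-2.01, 4.38, -9.55, 20.82, -45.4, 98.96]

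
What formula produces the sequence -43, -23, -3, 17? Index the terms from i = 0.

Check differences: -23 - -43 = 20
-3 - -23 = 20
Common difference d = 20.
First term a = -43.
Formula: S_i = -43 + 20*i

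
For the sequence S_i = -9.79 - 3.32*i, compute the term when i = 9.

S_9 = -9.79 + -3.32*9 = -9.79 + -29.88 = -39.67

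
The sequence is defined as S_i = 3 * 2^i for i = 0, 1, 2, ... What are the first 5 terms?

This is a geometric sequence.
i=0: S_0 = 3 * 2^0 = 3
i=1: S_1 = 3 * 2^1 = 6
i=2: S_2 = 3 * 2^2 = 12
i=3: S_3 = 3 * 2^3 = 24
i=4: S_4 = 3 * 2^4 = 48
The first 5 terms are: [3, 6, 12, 24, 48]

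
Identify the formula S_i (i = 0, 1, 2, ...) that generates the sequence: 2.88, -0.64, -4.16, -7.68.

Check differences: -0.64 - 2.88 = -3.52
-4.16 - -0.64 = -3.52
Common difference d = -3.52.
First term a = 2.88.
Formula: S_i = 2.88 - 3.52*i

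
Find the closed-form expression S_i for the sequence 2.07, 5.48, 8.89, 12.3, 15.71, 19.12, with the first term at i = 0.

Check differences: 5.48 - 2.07 = 3.41
8.89 - 5.48 = 3.41
Common difference d = 3.41.
First term a = 2.07.
Formula: S_i = 2.07 + 3.41*i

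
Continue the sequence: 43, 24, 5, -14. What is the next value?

Differences: 24 - 43 = -19
This is an arithmetic sequence with common difference d = -19.
Next term = -14 + -19 = -33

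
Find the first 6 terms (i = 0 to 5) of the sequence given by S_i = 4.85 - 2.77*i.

This is an arithmetic sequence.
i=0: S_0 = 4.85 + -2.77*0 = 4.85
i=1: S_1 = 4.85 + -2.77*1 = 2.08
i=2: S_2 = 4.85 + -2.77*2 = -0.69
i=3: S_3 = 4.85 + -2.77*3 = -3.46
i=4: S_4 = 4.85 + -2.77*4 = -6.23
i=5: S_5 = 4.85 + -2.77*5 = -9.0
The first 6 terms are: [4.85, 2.08, -0.69, -3.46, -6.23, -9.0]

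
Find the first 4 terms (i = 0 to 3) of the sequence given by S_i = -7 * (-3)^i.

This is a geometric sequence.
i=0: S_0 = -7 * (-3)^0 = -7
i=1: S_1 = -7 * (-3)^1 = 21
i=2: S_2 = -7 * (-3)^2 = -63
i=3: S_3 = -7 * (-3)^3 = 189
The first 4 terms are: [-7, 21, -63, 189]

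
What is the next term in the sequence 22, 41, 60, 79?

Differences: 41 - 22 = 19
This is an arithmetic sequence with common difference d = 19.
Next term = 79 + 19 = 98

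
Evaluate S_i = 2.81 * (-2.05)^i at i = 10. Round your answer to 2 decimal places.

S_10 = 2.81 * (-2.05)^10 ≈ 2.81 * 1310.8066 ≈ 3683.37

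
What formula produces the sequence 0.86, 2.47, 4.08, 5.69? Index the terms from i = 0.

Check differences: 2.47 - 0.86 = 1.61
4.08 - 2.47 = 1.61
Common difference d = 1.61.
First term a = 0.86.
Formula: S_i = 0.86 + 1.61*i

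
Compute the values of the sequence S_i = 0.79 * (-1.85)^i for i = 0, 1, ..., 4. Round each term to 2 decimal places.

This is a geometric sequence.
i=0: S_0 = 0.79 * (-1.85)^0 = 0.79
i=1: S_1 = 0.79 * (-1.85)^1 ≈ -1.46
i=2: S_2 = 0.79 * (-1.85)^2 ≈ 2.7
i=3: S_3 = 0.79 * (-1.85)^3 ≈ -5.0
i=4: S_4 = 0.79 * (-1.85)^4 ≈ 9.25
The first 5 terms are: [0.79, -1.46, 2.7, -5.0, 9.25]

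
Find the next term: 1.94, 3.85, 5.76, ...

Differences: 3.85 - 1.94 = 1.91
This is an arithmetic sequence with common difference d = 1.91.
Next term = 5.76 + 1.91 = 7.67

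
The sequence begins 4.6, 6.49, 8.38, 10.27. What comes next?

Differences: 6.49 - 4.6 = 1.89
This is an arithmetic sequence with common difference d = 1.89.
Next term = 10.27 + 1.89 = 12.16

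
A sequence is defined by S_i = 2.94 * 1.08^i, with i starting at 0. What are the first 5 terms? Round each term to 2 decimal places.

This is a geometric sequence.
i=0: S_0 = 2.94 * 1.08^0 = 2.94
i=1: S_1 = 2.94 * 1.08^1 ≈ 3.18
i=2: S_2 = 2.94 * 1.08^2 ≈ 3.43
i=3: S_3 = 2.94 * 1.08^3 ≈ 3.7
i=4: S_4 = 2.94 * 1.08^4 ≈ 4.0
The first 5 terms are: [2.94, 3.18, 3.43, 3.7, 4.0]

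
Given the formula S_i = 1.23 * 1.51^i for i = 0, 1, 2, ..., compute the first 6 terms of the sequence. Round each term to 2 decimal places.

This is a geometric sequence.
i=0: S_0 = 1.23 * 1.51^0 = 1.23
i=1: S_1 = 1.23 * 1.51^1 ≈ 1.86
i=2: S_2 = 1.23 * 1.51^2 ≈ 2.8
i=3: S_3 = 1.23 * 1.51^3 ≈ 4.23
i=4: S_4 = 1.23 * 1.51^4 ≈ 6.39
i=5: S_5 = 1.23 * 1.51^5 ≈ 9.66
The first 6 terms are: [1.23, 1.86, 2.8, 4.23, 6.39, 9.66]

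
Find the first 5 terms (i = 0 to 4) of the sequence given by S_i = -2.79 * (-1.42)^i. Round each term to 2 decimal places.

This is a geometric sequence.
i=0: S_0 = -2.79 * (-1.42)^0 = -2.79
i=1: S_1 = -2.79 * (-1.42)^1 ≈ 3.96
i=2: S_2 = -2.79 * (-1.42)^2 ≈ -5.63
i=3: S_3 = -2.79 * (-1.42)^3 ≈ 7.99
i=4: S_4 = -2.79 * (-1.42)^4 ≈ -11.34
The first 5 terms are: [-2.79, 3.96, -5.63, 7.99, -11.34]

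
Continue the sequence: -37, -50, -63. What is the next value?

Differences: -50 - -37 = -13
This is an arithmetic sequence with common difference d = -13.
Next term = -63 + -13 = -76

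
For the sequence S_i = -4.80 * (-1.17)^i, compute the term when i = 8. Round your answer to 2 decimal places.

S_8 = -4.8 * (-1.17)^8 ≈ -4.8 * 3.51145 ≈ -16.85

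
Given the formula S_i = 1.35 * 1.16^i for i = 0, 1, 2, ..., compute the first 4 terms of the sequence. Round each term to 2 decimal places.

This is a geometric sequence.
i=0: S_0 = 1.35 * 1.16^0 = 1.35
i=1: S_1 = 1.35 * 1.16^1 ≈ 1.57
i=2: S_2 = 1.35 * 1.16^2 ≈ 1.82
i=3: S_3 = 1.35 * 1.16^3 ≈ 2.11
The first 4 terms are: [1.35, 1.57, 1.82, 2.11]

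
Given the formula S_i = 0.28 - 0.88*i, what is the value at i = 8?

S_8 = 0.28 + -0.88*8 = 0.28 + -7.04 = -6.76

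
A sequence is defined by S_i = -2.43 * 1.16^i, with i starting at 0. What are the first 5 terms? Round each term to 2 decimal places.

This is a geometric sequence.
i=0: S_0 = -2.43 * 1.16^0 = -2.43
i=1: S_1 = -2.43 * 1.16^1 ≈ -2.82
i=2: S_2 = -2.43 * 1.16^2 ≈ -3.27
i=3: S_3 = -2.43 * 1.16^3 ≈ -3.79
i=4: S_4 = -2.43 * 1.16^4 ≈ -4.4
The first 5 terms are: [-2.43, -2.82, -3.27, -3.79, -4.4]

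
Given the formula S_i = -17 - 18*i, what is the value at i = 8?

S_8 = -17 + -18*8 = -17 + -144 = -161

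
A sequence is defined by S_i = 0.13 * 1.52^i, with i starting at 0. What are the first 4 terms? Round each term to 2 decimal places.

This is a geometric sequence.
i=0: S_0 = 0.13 * 1.52^0 = 0.13
i=1: S_1 = 0.13 * 1.52^1 ≈ 0.2
i=2: S_2 = 0.13 * 1.52^2 ≈ 0.3
i=3: S_3 = 0.13 * 1.52^3 ≈ 0.46
The first 4 terms are: [0.13, 0.2, 0.3, 0.46]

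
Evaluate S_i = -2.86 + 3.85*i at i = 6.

S_6 = -2.86 + 3.85*6 = -2.86 + 23.1 = 20.24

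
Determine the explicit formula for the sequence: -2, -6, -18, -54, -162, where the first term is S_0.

Check ratios: -6 / -2 = 3.0
Common ratio r = 3.
First term a = -2.
Formula: S_i = -2 * 3^i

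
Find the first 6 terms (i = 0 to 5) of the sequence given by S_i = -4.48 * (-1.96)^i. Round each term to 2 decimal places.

This is a geometric sequence.
i=0: S_0 = -4.48 * (-1.96)^0 = -4.48
i=1: S_1 = -4.48 * (-1.96)^1 ≈ 8.78
i=2: S_2 = -4.48 * (-1.96)^2 ≈ -17.21
i=3: S_3 = -4.48 * (-1.96)^3 ≈ 33.73
i=4: S_4 = -4.48 * (-1.96)^4 ≈ -66.12
i=5: S_5 = -4.48 * (-1.96)^5 ≈ 129.59
The first 6 terms are: [-4.48, 8.78, -17.21, 33.73, -66.12, 129.59]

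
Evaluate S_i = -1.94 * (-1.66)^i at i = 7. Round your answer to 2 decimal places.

S_7 = -1.94 * (-1.66)^7 ≈ -1.94 * -34.7341 ≈ 67.38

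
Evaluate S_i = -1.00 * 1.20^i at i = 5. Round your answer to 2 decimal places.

S_5 = -1.0 * 1.2^5 ≈ -1.0 * 2.4883 ≈ -2.49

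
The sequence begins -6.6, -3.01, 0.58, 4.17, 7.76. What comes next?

Differences: -3.01 - -6.6 = 3.59
This is an arithmetic sequence with common difference d = 3.59.
Next term = 7.76 + 3.59 = 11.35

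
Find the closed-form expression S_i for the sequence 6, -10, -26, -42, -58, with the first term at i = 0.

Check differences: -10 - 6 = -16
-26 - -10 = -16
Common difference d = -16.
First term a = 6.
Formula: S_i = 6 - 16*i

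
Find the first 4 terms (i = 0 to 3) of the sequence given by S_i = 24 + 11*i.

This is an arithmetic sequence.
i=0: S_0 = 24 + 11*0 = 24
i=1: S_1 = 24 + 11*1 = 35
i=2: S_2 = 24 + 11*2 = 46
i=3: S_3 = 24 + 11*3 = 57
The first 4 terms are: [24, 35, 46, 57]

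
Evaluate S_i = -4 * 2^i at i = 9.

S_9 = -4 * 2^9 = -4 * 512 = -2048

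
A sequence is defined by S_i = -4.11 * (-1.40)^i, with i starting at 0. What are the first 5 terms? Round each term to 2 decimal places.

This is a geometric sequence.
i=0: S_0 = -4.11 * (-1.4)^0 = -4.11
i=1: S_1 = -4.11 * (-1.4)^1 ≈ 5.75
i=2: S_2 = -4.11 * (-1.4)^2 ≈ -8.06
i=3: S_3 = -4.11 * (-1.4)^3 ≈ 11.28
i=4: S_4 = -4.11 * (-1.4)^4 ≈ -15.79
The first 5 terms are: [-4.11, 5.75, -8.06, 11.28, -15.79]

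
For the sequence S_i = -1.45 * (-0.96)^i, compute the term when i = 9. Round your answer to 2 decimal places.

S_9 = -1.45 * (-0.96)^9 ≈ -1.45 * -0.6925 ≈ 1.0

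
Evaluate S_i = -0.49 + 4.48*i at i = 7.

S_7 = -0.49 + 4.48*7 = -0.49 + 31.36 = 30.87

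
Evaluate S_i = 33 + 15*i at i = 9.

S_9 = 33 + 15*9 = 33 + 135 = 168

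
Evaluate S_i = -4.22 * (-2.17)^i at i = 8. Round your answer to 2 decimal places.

S_8 = -4.22 * (-2.17)^8 ≈ -4.22 * 491.6747 ≈ -2074.87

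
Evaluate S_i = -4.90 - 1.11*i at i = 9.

S_9 = -4.9 + -1.11*9 = -4.9 + -9.99 = -14.89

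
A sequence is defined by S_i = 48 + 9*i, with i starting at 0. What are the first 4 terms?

This is an arithmetic sequence.
i=0: S_0 = 48 + 9*0 = 48
i=1: S_1 = 48 + 9*1 = 57
i=2: S_2 = 48 + 9*2 = 66
i=3: S_3 = 48 + 9*3 = 75
The first 4 terms are: [48, 57, 66, 75]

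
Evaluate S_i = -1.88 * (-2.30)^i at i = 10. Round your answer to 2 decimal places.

S_10 = -1.88 * (-2.3)^10 ≈ -1.88 * 4142.6511 ≈ -7788.18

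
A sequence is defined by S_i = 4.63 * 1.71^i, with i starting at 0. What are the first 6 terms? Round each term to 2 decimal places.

This is a geometric sequence.
i=0: S_0 = 4.63 * 1.71^0 = 4.63
i=1: S_1 = 4.63 * 1.71^1 ≈ 7.92
i=2: S_2 = 4.63 * 1.71^2 ≈ 13.54
i=3: S_3 = 4.63 * 1.71^3 ≈ 23.15
i=4: S_4 = 4.63 * 1.71^4 ≈ 39.59
i=5: S_5 = 4.63 * 1.71^5 ≈ 67.7
The first 6 terms are: [4.63, 7.92, 13.54, 23.15, 39.59, 67.7]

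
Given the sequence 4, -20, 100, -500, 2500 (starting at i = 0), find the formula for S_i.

Check ratios: -20 / 4 = -5.0
Common ratio r = -5.
First term a = 4.
Formula: S_i = 4 * (-5)^i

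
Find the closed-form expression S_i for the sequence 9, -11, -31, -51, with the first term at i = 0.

Check differences: -11 - 9 = -20
-31 - -11 = -20
Common difference d = -20.
First term a = 9.
Formula: S_i = 9 - 20*i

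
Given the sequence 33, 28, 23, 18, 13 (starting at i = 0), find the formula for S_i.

Check differences: 28 - 33 = -5
23 - 28 = -5
Common difference d = -5.
First term a = 33.
Formula: S_i = 33 - 5*i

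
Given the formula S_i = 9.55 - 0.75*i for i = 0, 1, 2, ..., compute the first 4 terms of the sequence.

This is an arithmetic sequence.
i=0: S_0 = 9.55 + -0.75*0 = 9.55
i=1: S_1 = 9.55 + -0.75*1 = 8.8
i=2: S_2 = 9.55 + -0.75*2 = 8.05
i=3: S_3 = 9.55 + -0.75*3 = 7.3
The first 4 terms are: [9.55, 8.8, 8.05, 7.3]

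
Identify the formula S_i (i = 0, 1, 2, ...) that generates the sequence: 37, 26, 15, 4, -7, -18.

Check differences: 26 - 37 = -11
15 - 26 = -11
Common difference d = -11.
First term a = 37.
Formula: S_i = 37 - 11*i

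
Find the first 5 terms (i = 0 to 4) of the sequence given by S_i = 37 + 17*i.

This is an arithmetic sequence.
i=0: S_0 = 37 + 17*0 = 37
i=1: S_1 = 37 + 17*1 = 54
i=2: S_2 = 37 + 17*2 = 71
i=3: S_3 = 37 + 17*3 = 88
i=4: S_4 = 37 + 17*4 = 105
The first 5 terms are: [37, 54, 71, 88, 105]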